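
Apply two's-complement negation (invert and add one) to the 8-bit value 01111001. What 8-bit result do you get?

10000111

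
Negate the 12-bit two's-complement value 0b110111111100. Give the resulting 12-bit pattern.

001000000100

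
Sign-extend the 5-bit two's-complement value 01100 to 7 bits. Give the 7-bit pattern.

0001100

MSB of 01100 is 0; replicate it into the new high bits.
00|01100 → 0001100 (still 12).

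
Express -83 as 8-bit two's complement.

10101101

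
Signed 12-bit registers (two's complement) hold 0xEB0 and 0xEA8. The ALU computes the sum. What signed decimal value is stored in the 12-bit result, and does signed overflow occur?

0xEB0 = 111010110000 = -336 (signed)
0xEA8 = 111010101000 = -344 (signed)
  111010110000
+ 111010101000
= 110101011000  (discard carry-out 1)
Result 110101011000: MSB = 1 → 3416 − 4096 = -680.
Both addends are negative and so is the stored result: no signed overflow.

-680; no overflow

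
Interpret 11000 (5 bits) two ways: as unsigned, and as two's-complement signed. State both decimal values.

Unsigned: 11000 = 24.
Signed: MSB=1 → 24 − 32 = -8.

unsigned = 24, signed = -8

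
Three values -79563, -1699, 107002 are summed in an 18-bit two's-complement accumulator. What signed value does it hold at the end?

-79563 + (-1699) = -81262 (101100001010010010)
-81262 + 107002 = 25740 (000110010010001100)

25740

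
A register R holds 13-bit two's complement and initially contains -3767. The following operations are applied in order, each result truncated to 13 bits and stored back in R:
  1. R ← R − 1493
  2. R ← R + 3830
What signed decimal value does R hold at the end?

Start: R = -3767 = 1000101001001.
R = -3767 − 1493 = -5260; wraps to 2932 = 0101101110100
R = 2932 + 3830 = 6762; wraps to -1430 = 1101001101010

-1430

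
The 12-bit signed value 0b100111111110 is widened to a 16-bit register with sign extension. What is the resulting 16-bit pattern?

MSB of 100111111110 is 1; replicate it into the new high bits.
1111|100111111110 → 1111100111111110 (still -1538).

1111100111111110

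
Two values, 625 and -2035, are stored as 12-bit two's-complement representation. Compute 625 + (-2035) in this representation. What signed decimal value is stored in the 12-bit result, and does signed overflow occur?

-1410; no overflow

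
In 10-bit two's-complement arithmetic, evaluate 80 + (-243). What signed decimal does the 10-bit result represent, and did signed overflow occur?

-163; no overflow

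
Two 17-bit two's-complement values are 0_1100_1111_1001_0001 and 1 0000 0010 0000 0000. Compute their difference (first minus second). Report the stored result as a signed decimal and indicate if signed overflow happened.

-12911; overflow

0_1100_1111_1001_0001 → 01100111110010001 = 53137 (signed)
1 0000 0010 0000 0000 → 10000001000000000 = -65024 (signed)
Subtract via negate-and-add: invert 10000001000000000 + 1 = 01111111000000000 (i.e. 65024).
  01100111110010001
+ 01111111000000000
= 11100110110010001
Result 11100110110010001: MSB = 1 → 118161 − 131072 = -12911.
Both addends (after negating the subtrahend) are non-negative but the stored result is negative: signed overflow. The true value 53137 − (-65024) = 118161 lies outside [-65536, 65535].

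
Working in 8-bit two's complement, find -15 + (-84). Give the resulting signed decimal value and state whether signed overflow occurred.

-99; no overflow

-15 → 11110001
-84 → 10101100
  11110001
+ 10101100
= 10011101  (discard carry-out 1)
Result 10011101: MSB = 1 → 157 − 256 = -99.
Both addends are negative and so is the stored result: no signed overflow.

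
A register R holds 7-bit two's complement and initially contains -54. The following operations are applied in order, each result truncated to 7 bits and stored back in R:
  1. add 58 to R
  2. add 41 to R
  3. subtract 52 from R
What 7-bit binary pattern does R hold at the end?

Start: R = -54 = 1001010.
R = -54 + 58 = 4 = 0000100
R = 4 + 41 = 45 = 0101101
R = 45 − 52 = -7 = 1111001

1111001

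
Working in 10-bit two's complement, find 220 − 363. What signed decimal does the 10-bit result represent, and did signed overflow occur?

-143; no overflow

220 → 0011011100
363 → 0101101011
Subtract via negate-and-add: invert 0101101011 + 1 = 1010010101 (i.e. -363).
  0011011100
+ 1010010101
= 1101110001
Result 1101110001: MSB = 1 → 881 − 1024 = -143.
Addends (after negating the subtrahend) have opposite signs, so signed overflow cannot occur.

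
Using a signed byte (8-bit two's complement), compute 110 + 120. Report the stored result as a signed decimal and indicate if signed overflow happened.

110 → 01101110
120 → 01111000
  01101110
+ 01111000
= 11100110
Result 11100110: MSB = 1 → 230 − 256 = -26.
Both addends are non-negative but the stored result is negative: signed overflow. The true value 110 + 120 = 230 lies outside [-128, 127].

-26; overflow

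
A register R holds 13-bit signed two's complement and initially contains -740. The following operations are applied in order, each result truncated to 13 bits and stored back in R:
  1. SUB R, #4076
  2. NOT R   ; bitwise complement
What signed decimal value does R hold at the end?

-3377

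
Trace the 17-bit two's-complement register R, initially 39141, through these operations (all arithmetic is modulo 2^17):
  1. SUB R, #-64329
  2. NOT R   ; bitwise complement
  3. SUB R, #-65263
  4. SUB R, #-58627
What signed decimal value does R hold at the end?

Start: R = 39141 = 01001100011100101.
R = 39141 − (-64329) = 103470; wraps to -27602 = 11001010000101110
R = NOT 11001010000101110 = 00110101111010001 = 27601
R = 27601 − (-65263) = 92864; wraps to -38208 = 10110101011000000
R = -38208 − (-58627) = 20419 = 00100111111000011

20419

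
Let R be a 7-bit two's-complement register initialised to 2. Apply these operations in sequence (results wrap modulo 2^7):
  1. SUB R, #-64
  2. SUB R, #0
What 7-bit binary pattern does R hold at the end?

Start: R = 2 = 0000010.
R = 2 − (-64) = 66; wraps to -62 = 1000010
R = -62 − 0 = -62 = 1000010

1000010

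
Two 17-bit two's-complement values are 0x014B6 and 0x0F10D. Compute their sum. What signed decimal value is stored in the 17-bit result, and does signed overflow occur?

-64061; overflow

0x014B6 = 00001010010110110 = 5302 (signed)
0x0F10D = 01111000100001101 = 61709 (signed)
  00001010010110110
+ 01111000100001101
= 10000010111000011
Result 10000010111000011: MSB = 1 → 67011 − 131072 = -64061.
Both addends are non-negative but the stored result is negative: signed overflow. The true value 5302 + 61709 = 67011 lies outside [-65536, 65535].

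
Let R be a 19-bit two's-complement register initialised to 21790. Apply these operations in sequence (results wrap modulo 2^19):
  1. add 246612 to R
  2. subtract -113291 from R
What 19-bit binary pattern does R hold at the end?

1011101001011111101

Start: R = 21790 = 0000101010100011110.
R = 21790 + 246612 = 268402; wraps to -255886 = 1000001100001110010
R = -255886 − (-113291) = -142595 = 1011101001011111101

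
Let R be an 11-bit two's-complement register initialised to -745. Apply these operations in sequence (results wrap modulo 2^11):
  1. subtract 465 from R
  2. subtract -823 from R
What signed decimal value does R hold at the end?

-387

Start: R = -745 = 10100010111.
R = -745 − 465 = -1210; wraps to 838 = 01101000110
R = 838 − (-823) = 1661; wraps to -387 = 11001111101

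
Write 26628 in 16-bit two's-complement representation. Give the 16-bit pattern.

26628 is non-negative, so write it directly in 16 bits: 0110100000000100.

0110100000000100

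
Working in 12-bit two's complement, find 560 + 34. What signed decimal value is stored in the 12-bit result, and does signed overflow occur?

594; no overflow

560 → 001000110000
34 → 000000100010
  001000110000
+ 000000100010
= 001001010010
Result 001001010010: MSB = 0 → value 594.
Both addends are non-negative and so is the stored result: no signed overflow.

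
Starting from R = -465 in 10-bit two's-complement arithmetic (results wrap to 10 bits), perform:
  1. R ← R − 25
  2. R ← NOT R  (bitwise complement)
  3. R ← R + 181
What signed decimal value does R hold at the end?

-354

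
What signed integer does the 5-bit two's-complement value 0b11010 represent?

MSB is 1, so the value is negative.
Invert: 00101. Add 1: 00110 = 6. So the value is −6.

-6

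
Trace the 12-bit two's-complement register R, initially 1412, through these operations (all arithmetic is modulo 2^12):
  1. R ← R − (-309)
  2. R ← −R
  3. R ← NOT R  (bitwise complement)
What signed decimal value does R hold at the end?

1720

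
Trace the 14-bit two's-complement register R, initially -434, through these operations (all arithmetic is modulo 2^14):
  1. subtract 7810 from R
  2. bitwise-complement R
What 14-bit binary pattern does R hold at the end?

10000000110011

Start: R = -434 = 11111001001110.
R = -434 − 7810 = -8244; wraps to 8140 = 01111111001100
R = NOT 01111111001100 = 10000000110011 = -8141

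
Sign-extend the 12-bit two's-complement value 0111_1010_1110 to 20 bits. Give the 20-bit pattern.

MSB of 011110101110 is 0; replicate it into the new high bits.
00000000|011110101110 → 00000000011110101110 (still 1966).

00000000011110101110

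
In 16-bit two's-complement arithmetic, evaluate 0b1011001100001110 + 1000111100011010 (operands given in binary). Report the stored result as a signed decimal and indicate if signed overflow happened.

16936; overflow

0b1011001100001110 → 1011001100001110 = -19698 (signed)
1000111100011010 = -28902 (signed)
  1011001100001110
+ 1000111100011010
= 0100001000101000  (discard carry-out 1)
Result 0100001000101000: MSB = 0 → value 16936.
Both addends are negative but the stored result is non-negative: signed overflow. The true value -19698 + (-28902) = -48600 lies outside [-32768, 32767].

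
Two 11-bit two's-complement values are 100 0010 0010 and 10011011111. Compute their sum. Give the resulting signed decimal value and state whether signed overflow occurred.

257; overflow

100 0010 0010 → 10000100010 = -990 (signed)
10011011111 = -801 (signed)
  10000100010
+ 10011011111
= 00100000001  (discard carry-out 1)
Result 00100000001: MSB = 0 → value 257.
Both addends are negative but the stored result is non-negative: signed overflow. The true value -990 + (-801) = -1791 lies outside [-1024, 1023].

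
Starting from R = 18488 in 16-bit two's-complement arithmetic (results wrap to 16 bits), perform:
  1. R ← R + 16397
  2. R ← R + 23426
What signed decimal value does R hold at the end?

-7225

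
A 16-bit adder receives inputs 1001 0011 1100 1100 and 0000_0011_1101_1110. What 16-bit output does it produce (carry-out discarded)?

1001011110101010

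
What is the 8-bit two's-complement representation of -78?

10110010

|-78| = 78 = 01001110 in 8 bits.
Invert the bits: 10110001. Add 1: 10110010.
Check: 10110010 reads as 178 − 256 = -78.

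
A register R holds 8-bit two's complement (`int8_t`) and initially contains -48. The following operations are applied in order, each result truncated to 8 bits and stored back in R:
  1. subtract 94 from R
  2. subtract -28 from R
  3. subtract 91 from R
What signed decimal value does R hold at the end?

51

Start: R = -48 = 11010000.
R = -48 − 94 = -142; wraps to 114 = 01110010
R = 114 − (-28) = 142; wraps to -114 = 10001110
R = -114 − 91 = -205; wraps to 51 = 00110011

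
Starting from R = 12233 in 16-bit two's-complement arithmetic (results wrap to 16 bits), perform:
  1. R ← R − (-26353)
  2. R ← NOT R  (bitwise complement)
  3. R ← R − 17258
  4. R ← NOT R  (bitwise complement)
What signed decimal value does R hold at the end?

Start: R = 12233 = 0010111111001001.
R = 12233 − (-26353) = 38586; wraps to -26950 = 1001011010111010
R = NOT 1001011010111010 = 0110100101000101 = 26949
R = 26949 − 17258 = 9691 = 0010010111011011
R = NOT 0010010111011011 = 1101101000100100 = -9692

-9692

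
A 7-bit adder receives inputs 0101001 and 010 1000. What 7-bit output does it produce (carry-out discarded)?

  0101001
+ 0101000
= 1010001

1010001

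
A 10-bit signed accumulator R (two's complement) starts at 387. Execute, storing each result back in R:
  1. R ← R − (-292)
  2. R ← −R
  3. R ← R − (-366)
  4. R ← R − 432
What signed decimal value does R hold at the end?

Start: R = 387 = 0110000011.
R = 387 − (-292) = 679; wraps to -345 = 1010100111
R = −(-345) = 345 = 0101011001
R = 345 − (-366) = 711; wraps to -313 = 1011000111
R = -313 − 432 = -745; wraps to 279 = 0100010111

279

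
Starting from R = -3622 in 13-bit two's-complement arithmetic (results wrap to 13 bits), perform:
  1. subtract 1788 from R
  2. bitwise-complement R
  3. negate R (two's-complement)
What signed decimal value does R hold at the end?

Start: R = -3622 = 1000111011010.
R = -3622 − 1788 = -5410; wraps to 2782 = 0101011011110
R = NOT 0101011011110 = 1010100100001 = -2783
R = −(-2783) = 2783 = 0101011011111

2783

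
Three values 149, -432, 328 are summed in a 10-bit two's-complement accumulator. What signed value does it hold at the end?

45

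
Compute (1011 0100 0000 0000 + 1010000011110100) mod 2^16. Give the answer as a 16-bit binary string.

0101010011110100

  1011010000000000
+ 1010000011110100
= 0101010011110100  (discard carry-out 1)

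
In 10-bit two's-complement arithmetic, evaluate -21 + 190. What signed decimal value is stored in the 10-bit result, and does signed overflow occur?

-21 → 1111101011
190 → 0010111110
  1111101011
+ 0010111110
= 0010101001  (discard carry-out 1)
Result 0010101001: MSB = 0 → value 169.
Addends have opposite signs, so signed overflow cannot occur.

169; no overflow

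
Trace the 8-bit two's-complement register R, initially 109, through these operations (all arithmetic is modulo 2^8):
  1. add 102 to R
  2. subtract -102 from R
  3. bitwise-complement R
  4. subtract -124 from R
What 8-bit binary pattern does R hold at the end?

01000010

Start: R = 109 = 01101101.
R = 109 + 102 = 211; wraps to -45 = 11010011
R = -45 − (-102) = 57 = 00111001
R = NOT 00111001 = 11000110 = -58
R = -58 − (-124) = 66 = 01000010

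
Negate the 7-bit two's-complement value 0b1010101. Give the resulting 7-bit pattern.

Invert: 0101010. Add 1: 0101011.
Check: 1010101 = -43, 0101011 = 43.

0101011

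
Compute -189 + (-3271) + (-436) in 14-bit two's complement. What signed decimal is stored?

-189 + (-3271) = -3460 (11001001111100)
-3460 + (-436) = -3896 (11000011001000)

-3896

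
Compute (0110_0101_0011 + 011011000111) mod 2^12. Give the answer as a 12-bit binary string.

  011001010011
+ 011011000111
= 110100011010

110100011010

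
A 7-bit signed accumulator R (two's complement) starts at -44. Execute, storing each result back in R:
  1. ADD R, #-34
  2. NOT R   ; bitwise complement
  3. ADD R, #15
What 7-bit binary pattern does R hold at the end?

1011100

Start: R = -44 = 1010100.
R = -44 + (-34) = -78; wraps to 50 = 0110010
R = NOT 0110010 = 1001101 = -51
R = -51 + 15 = -36 = 1011100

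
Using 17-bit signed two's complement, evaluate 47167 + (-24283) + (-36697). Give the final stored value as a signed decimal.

-13813

47167 + (-24283) = 22884 (00101100101100100)
22884 + (-36697) = -13813 (11100101000001011)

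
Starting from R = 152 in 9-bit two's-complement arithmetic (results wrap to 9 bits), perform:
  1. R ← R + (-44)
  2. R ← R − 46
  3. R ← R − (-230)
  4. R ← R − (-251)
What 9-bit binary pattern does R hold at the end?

000011111

Start: R = 152 = 010011000.
R = 152 + (-44) = 108 = 001101100
R = 108 − 46 = 62 = 000111110
R = 62 − (-230) = 292; wraps to -220 = 100100100
R = -220 − (-251) = 31 = 000011111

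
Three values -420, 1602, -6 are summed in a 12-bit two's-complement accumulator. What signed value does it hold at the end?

-420 + 1602 = 1182 (010010011110)
1182 + (-6) = 1176 (010010011000)

1176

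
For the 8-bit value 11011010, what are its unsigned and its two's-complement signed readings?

Unsigned: 11011010 = 218.
Signed: MSB=1 → 218 − 256 = -38.

unsigned = 218, signed = -38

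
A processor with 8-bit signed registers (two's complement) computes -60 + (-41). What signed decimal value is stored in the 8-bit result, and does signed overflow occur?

-101; no overflow

-60 → 11000100
-41 → 11010111
  11000100
+ 11010111
= 10011011  (discard carry-out 1)
Result 10011011: MSB = 1 → 155 − 256 = -101.
Both addends are negative and so is the stored result: no signed overflow.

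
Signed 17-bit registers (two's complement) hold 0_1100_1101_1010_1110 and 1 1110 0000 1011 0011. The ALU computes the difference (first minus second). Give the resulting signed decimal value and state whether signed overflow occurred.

60667; no overflow

0_1100_1101_1010_1110 → 01100110110101110 = 52654 (signed)
1 1110 0000 1011 0011 → 11110000010110011 = -8013 (signed)
Subtract via negate-and-add: invert 11110000010110011 + 1 = 00001111101001101 (i.e. 8013).
  01100110110101110
+ 00001111101001101
= 01110110011111011
Result 01110110011111011: MSB = 0 → value 60667.
Both addends (after negating the subtrahend) are non-negative and so is the stored result: no signed overflow.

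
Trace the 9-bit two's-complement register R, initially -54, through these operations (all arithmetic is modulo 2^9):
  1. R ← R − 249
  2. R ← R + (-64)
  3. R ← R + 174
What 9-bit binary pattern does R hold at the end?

Start: R = -54 = 111001010.
R = -54 − 249 = -303; wraps to 209 = 011010001
R = 209 + (-64) = 145 = 010010001
R = 145 + 174 = 319; wraps to -193 = 100111111

100111111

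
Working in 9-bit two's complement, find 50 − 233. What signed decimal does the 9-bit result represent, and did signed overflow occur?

-183; no overflow

50 → 000110010
233 → 011101001
Subtract via negate-and-add: invert 011101001 + 1 = 100010111 (i.e. -233).
  000110010
+ 100010111
= 101001001
Result 101001001: MSB = 1 → 329 − 512 = -183.
Addends (after negating the subtrahend) have opposite signs, so signed overflow cannot occur.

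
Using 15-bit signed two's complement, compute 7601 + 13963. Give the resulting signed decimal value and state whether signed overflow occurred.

7601 → 001110110110001
13963 → 011011010001011
  001110110110001
+ 011011010001011
= 101010000111100
Result 101010000111100: MSB = 1 → 21564 − 32768 = -11204.
Both addends are non-negative but the stored result is negative: signed overflow. The true value 7601 + 13963 = 21564 lies outside [-16384, 16383].

-11204; overflow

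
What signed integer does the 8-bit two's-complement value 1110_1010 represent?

-22

MSB is 1, so the value is negative.
Unsigned reading: 234. Subtract 2^8 = 256: 234 − 256 = -22.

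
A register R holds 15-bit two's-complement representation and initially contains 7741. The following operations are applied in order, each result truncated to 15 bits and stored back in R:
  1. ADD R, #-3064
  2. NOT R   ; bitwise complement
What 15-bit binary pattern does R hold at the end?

Start: R = 7741 = 001111000111101.
R = 7741 + (-3064) = 4677 = 001001001000101
R = NOT 001001001000101 = 110110110111010 = -4678

110110110111010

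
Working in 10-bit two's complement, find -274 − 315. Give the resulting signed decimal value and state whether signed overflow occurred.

435; overflow

-274 → 1011101110
315 → 0100111011
Subtract via negate-and-add: invert 0100111011 + 1 = 1011000101 (i.e. -315).
  1011101110
+ 1011000101
= 0110110011  (discard carry-out 1)
Result 0110110011: MSB = 0 → value 435.
Both addends (after negating the subtrahend) are negative but the stored result is non-negative: signed overflow. The true value -274 − 315 = -589 lies outside [-512, 511].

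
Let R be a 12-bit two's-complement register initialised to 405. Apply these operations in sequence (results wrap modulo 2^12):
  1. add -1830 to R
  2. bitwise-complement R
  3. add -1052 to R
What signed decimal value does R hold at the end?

Start: R = 405 = 000110010101.
R = 405 + (-1830) = -1425 = 101001101111
R = NOT 101001101111 = 010110010000 = 1424
R = 1424 + (-1052) = 372 = 000101110100

372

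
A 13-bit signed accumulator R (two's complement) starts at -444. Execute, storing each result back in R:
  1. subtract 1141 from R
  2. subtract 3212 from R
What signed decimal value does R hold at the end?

3395

Start: R = -444 = 1111001000100.
R = -444 − 1141 = -1585 = 1100111001111
R = -1585 − 3212 = -4797; wraps to 3395 = 0110101000011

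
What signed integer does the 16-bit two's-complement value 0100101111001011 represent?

19403

MSB is 0, so the value is non-negative: 0100101111001011 = 19403.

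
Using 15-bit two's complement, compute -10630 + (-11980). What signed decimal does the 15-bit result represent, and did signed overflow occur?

10158; overflow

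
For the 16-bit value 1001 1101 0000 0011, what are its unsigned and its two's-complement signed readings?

Unsigned: 1001110100000011 = 40195.
Signed: MSB=1 → 40195 − 65536 = -25341.

unsigned = 40195, signed = -25341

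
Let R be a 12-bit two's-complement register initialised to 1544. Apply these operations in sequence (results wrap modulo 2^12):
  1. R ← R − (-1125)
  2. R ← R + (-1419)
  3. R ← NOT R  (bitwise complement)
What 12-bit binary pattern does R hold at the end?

101100011101

Start: R = 1544 = 011000001000.
R = 1544 − (-1125) = 2669; wraps to -1427 = 101001101101
R = -1427 + (-1419) = -2846; wraps to 1250 = 010011100010
R = NOT 010011100010 = 101100011101 = -1251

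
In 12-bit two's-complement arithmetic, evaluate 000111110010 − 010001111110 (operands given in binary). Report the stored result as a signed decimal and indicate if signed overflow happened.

-652; no overflow

000111110010 = 498 (signed)
010001111110 = 1150 (signed)
Subtract via negate-and-add: invert 010001111110 + 1 = 101110000010 (i.e. -1150).
  000111110010
+ 101110000010
= 110101110100
Result 110101110100: MSB = 1 → 3444 − 4096 = -652.
Addends (after negating the subtrahend) have opposite signs, so signed overflow cannot occur.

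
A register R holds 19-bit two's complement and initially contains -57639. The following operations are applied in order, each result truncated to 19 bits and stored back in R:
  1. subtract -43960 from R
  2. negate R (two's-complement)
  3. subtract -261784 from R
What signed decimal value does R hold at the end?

Start: R = -57639 = 1110001111011011001.
R = -57639 − (-43960) = -13679 = 1111100101010010001
R = −(-13679) = 13679 = 0000011010101101111
R = 13679 − (-261784) = 275463; wraps to -248825 = 1000011010000000111

-248825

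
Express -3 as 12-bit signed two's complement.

|-3| = 3 = 000000000011 in 12 bits.
Invert the bits: 111111111100. Add 1: 111111111101.

111111111101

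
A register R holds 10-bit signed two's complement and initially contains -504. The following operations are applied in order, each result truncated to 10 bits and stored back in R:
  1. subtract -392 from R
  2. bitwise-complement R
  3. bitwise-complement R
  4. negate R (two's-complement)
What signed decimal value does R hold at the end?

Start: R = -504 = 1000001000.
R = -504 − (-392) = -112 = 1110010000
R = NOT 1110010000 = 0001101111 = 111
R = NOT 0001101111 = 1110010000 = -112
R = −(-112) = 112 = 0001110000

112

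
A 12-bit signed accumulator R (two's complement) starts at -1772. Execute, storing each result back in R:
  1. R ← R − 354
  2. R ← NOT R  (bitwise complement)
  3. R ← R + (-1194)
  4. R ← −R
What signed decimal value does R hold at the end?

Start: R = -1772 = 100100010100.
R = -1772 − 354 = -2126; wraps to 1970 = 011110110010
R = NOT 011110110010 = 100001001101 = -1971
R = -1971 + (-1194) = -3165; wraps to 931 = 001110100011
R = −(931) = -931 = 110001011101

-931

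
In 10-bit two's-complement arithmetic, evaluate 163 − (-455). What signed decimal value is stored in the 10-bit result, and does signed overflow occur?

-406; overflow

163 → 0010100011
-455 → 1000111001
Subtract via negate-and-add: invert 1000111001 + 1 = 0111000111 (i.e. 455).
  0010100011
+ 0111000111
= 1001101010
Result 1001101010: MSB = 1 → 618 − 1024 = -406.
Both addends (after negating the subtrahend) are non-negative but the stored result is negative: signed overflow. The true value 163 − (-455) = 618 lies outside [-512, 511].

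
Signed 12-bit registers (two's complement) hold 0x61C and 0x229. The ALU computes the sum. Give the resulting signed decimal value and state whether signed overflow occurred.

-1979; overflow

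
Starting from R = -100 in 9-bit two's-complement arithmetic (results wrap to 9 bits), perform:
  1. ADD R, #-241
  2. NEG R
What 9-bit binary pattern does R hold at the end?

101010101

Start: R = -100 = 110011100.
R = -100 + (-241) = -341; wraps to 171 = 010101011
R = −(171) = -171 = 101010101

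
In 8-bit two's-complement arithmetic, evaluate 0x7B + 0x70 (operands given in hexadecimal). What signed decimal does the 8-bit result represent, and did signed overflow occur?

0x7B = 01111011 = 123 (signed)
0x70 = 01110000 = 112 (signed)
  01111011
+ 01110000
= 11101011
Result 11101011: MSB = 1 → 235 − 256 = -21.
Both addends are non-negative but the stored result is negative: signed overflow. The true value 123 + 112 = 235 lies outside [-128, 127].

-21; overflow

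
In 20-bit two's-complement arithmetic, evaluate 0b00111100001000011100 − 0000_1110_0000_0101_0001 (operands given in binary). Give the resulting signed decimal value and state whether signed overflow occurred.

188875; no overflow

0b00111100001000011100 → 00111100001000011100 = 246300 (signed)
0000_1110_0000_0101_0001 → 00001110000001010001 = 57425 (signed)
Subtract via negate-and-add: invert 00001110000001010001 + 1 = 11110001111110101111 (i.e. -57425).
  00111100001000011100
+ 11110001111110101111
= 00101110000111001011  (discard carry-out 1)
Result 00101110000111001011: MSB = 0 → value 188875.
Addends (after negating the subtrahend) have opposite signs, so signed overflow cannot occur.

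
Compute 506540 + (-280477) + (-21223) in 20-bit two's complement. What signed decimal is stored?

204840

506540 + (-280477) = 226063 (00110111001100001111)
226063 + (-21223) = 204840 (00110010000000101000)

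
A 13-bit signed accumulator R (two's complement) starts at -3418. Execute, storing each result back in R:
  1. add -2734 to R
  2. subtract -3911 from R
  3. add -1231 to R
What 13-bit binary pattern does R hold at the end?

1001001110000

Start: R = -3418 = 1001010100110.
R = -3418 + (-2734) = -6152; wraps to 2040 = 0011111111000
R = 2040 − (-3911) = 5951; wraps to -2241 = 1011100111111
R = -2241 + (-1231) = -3472 = 1001001110000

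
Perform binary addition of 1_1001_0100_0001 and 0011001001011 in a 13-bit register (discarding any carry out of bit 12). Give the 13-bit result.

1111110001100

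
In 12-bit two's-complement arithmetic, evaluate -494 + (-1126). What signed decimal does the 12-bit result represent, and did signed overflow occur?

-1620; no overflow

-494 → 111000010010
-1126 → 101110011010
  111000010010
+ 101110011010
= 100110101100  (discard carry-out 1)
Result 100110101100: MSB = 1 → 2476 − 4096 = -1620.
Both addends are negative and so is the stored result: no signed overflow.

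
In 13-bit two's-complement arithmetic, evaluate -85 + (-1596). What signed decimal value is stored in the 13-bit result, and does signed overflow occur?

-85 → 1111110101011
-1596 → 1100111000100
  1111110101011
+ 1100111000100
= 1100101101111  (discard carry-out 1)
Result 1100101101111: MSB = 1 → 6511 − 8192 = -1681.
Both addends are negative and so is the stored result: no signed overflow.

-1681; no overflow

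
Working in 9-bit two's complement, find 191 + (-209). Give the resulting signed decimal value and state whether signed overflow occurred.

-18; no overflow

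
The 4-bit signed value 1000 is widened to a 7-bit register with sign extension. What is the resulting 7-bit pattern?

1111000

MSB of 1000 is 1; replicate it into the new high bits.
111|1000 → 1111000 (still -8).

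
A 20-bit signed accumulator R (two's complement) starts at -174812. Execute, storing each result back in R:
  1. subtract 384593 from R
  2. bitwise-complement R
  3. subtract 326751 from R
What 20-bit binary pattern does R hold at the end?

00111000110011001101

Start: R = -174812 = 11010101010100100100.
R = -174812 − 384593 = -559405; wraps to 489171 = 01110111011011010011
R = NOT 01110111011011010011 = 10001000100100101100 = -489172
R = -489172 − 326751 = -815923; wraps to 232653 = 00111000110011001101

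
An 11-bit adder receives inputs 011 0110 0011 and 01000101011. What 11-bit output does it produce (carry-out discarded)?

  01101100011
+ 01000101011
= 10110001110

10110001110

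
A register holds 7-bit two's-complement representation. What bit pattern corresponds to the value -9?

|-9| = 9 = 0001001 in 7 bits.
Invert the bits: 1110110. Add 1: 1110111.

1110111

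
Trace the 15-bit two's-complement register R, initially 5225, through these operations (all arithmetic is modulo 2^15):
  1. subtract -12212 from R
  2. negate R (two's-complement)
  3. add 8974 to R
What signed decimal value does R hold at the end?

-8463

Start: R = 5225 = 001010001101001.
R = 5225 − (-12212) = 17437; wraps to -15331 = 100010000011101
R = −(-15331) = 15331 = 011101111100011
R = 15331 + 8974 = 24305; wraps to -8463 = 101111011110001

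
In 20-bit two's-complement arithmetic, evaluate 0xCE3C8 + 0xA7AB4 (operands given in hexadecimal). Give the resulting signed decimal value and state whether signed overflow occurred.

482940; overflow

0xCE3C8 = 11001110001111001000 = -203832 (signed)
0xA7AB4 = 10100111101010110100 = -361804 (signed)
  11001110001111001000
+ 10100111101010110100
= 01110101111001111100  (discard carry-out 1)
Result 01110101111001111100: MSB = 0 → value 482940.
Both addends are negative but the stored result is non-negative: signed overflow. The true value -203832 + (-361804) = -565636 lies outside [-524288, 524287].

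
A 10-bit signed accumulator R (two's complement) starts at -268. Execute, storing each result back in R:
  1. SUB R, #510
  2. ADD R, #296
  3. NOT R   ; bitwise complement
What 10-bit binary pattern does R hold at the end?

0111100001

Start: R = -268 = 1011110100.
R = -268 − 510 = -778; wraps to 246 = 0011110110
R = 246 + 296 = 542; wraps to -482 = 1000011110
R = NOT 1000011110 = 0111100001 = 481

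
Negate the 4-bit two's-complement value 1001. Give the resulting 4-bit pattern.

Invert: 0110. Add 1: 0111.
Check: 1001 = -7, 0111 = 7.

0111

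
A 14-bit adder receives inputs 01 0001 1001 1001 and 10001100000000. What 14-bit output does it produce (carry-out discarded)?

  01000110011001
+ 10001100000000
= 11010010011001

11010010011001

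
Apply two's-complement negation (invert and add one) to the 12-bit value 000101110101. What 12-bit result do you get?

111010001011

Invert: 111010001010. Add 1: 111010001011.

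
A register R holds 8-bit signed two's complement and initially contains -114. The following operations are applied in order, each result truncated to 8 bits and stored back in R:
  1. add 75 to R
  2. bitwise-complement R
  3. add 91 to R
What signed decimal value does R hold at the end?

-127

Start: R = -114 = 10001110.
R = -114 + 75 = -39 = 11011001
R = NOT 11011001 = 00100110 = 38
R = 38 + 91 = 129; wraps to -127 = 10000001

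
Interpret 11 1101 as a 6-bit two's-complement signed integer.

-3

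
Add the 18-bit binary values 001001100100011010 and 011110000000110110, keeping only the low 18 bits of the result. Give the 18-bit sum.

100111100101010000

  001001100100011010
+ 011110000000110110
= 100111100101010000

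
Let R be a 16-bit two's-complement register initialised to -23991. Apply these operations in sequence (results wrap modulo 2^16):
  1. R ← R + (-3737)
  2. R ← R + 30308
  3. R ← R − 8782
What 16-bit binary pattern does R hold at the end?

Start: R = -23991 = 1010001001001001.
R = -23991 + (-3737) = -27728 = 1001001110110000
R = -27728 + 30308 = 2580 = 0000101000010100
R = 2580 − 8782 = -6202 = 1110011111000110

1110011111000110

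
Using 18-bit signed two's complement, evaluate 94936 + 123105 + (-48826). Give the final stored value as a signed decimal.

94936 + 123105 = 218041 → wraps to -44103 (110101001110111001)
-44103 + (-48826) = -92929 (101001010011111111)

-92929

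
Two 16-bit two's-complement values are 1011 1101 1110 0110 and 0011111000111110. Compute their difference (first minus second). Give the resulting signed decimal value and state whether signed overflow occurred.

1011 1101 1110 0110 → 1011110111100110 = -16922 (signed)
0011111000111110 = 15934 (signed)
Subtract via negate-and-add: invert 0011111000111110 + 1 = 1100000111000010 (i.e. -15934).
  1011110111100110
+ 1100000111000010
= 0111111110101000  (discard carry-out 1)
Result 0111111110101000: MSB = 0 → value 32680.
Both addends (after negating the subtrahend) are negative but the stored result is non-negative: signed overflow. The true value -16922 − 15934 = -32856 lies outside [-32768, 32767].

32680; overflow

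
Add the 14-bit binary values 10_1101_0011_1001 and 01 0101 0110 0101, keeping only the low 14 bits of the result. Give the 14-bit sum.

  10110100111001
+ 01010101100101
= 00001010011110  (discard carry-out 1)

00001010011110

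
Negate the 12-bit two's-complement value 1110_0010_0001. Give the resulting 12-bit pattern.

Invert: 000111011110. Add 1: 000111011111.
Check: 111000100001 = -479, 000111011111 = 479.

000111011111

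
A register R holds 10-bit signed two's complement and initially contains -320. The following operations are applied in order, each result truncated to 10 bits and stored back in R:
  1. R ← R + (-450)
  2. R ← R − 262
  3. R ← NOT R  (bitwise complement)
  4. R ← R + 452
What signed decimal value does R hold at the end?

459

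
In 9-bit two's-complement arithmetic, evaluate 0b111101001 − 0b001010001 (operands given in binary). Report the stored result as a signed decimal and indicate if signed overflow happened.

0b111101001 → 111101001 = -23 (signed)
0b001010001 → 001010001 = 81 (signed)
Subtract via negate-and-add: invert 001010001 + 1 = 110101111 (i.e. -81).
  111101001
+ 110101111
= 110011000  (discard carry-out 1)
Result 110011000: MSB = 1 → 408 − 512 = -104.
Both addends (after negating the subtrahend) are negative and so is the stored result: no signed overflow.

-104; no overflow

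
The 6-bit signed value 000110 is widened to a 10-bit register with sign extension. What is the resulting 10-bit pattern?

0000000110

MSB of 000110 is 0; replicate it into the new high bits.
0000|000110 → 0000000110 (still 6).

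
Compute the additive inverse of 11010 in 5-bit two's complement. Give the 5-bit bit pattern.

00110

Invert: 00101. Add 1: 00110.
Check: 11010 = -6, 00110 = 6.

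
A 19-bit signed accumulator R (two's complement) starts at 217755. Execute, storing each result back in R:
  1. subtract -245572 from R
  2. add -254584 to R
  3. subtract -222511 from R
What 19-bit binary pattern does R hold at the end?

Start: R = 217755 = 0110101001010011011.
R = 217755 − (-245572) = 463327; wraps to -60961 = 1110001000111011111
R = -60961 + (-254584) = -315545; wraps to 208743 = 0110010111101100111
R = 208743 − (-222511) = 431254; wraps to -93034 = 1101001010010010110

1101001010010010110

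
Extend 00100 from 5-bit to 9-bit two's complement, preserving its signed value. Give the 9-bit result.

000000100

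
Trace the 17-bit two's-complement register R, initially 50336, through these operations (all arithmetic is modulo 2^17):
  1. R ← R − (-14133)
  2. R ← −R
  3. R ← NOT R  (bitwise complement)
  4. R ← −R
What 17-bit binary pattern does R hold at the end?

10000010000101100

Start: R = 50336 = 01100010010100000.
R = 50336 − (-14133) = 64469 = 01111101111010101
R = −(64469) = -64469 = 10000010000101011
R = NOT 10000010000101011 = 01111101111010100 = 64468
R = −(64468) = -64468 = 10000010000101100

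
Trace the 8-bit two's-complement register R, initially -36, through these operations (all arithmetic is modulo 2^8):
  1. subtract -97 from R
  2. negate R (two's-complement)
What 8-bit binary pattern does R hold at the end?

Start: R = -36 = 11011100.
R = -36 − (-97) = 61 = 00111101
R = −(61) = -61 = 11000011

11000011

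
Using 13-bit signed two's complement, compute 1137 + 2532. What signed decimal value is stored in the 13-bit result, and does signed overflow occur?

3669; no overflow

1137 → 0010001110001
2532 → 0100111100100
  0010001110001
+ 0100111100100
= 0111001010101
Result 0111001010101: MSB = 0 → value 3669.
Both addends are non-negative and so is the stored result: no signed overflow.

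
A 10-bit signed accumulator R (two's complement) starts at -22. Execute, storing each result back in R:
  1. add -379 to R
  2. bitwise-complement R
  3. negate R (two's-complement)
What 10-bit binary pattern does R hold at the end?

1001110000

Start: R = -22 = 1111101010.
R = -22 + (-379) = -401 = 1001101111
R = NOT 1001101111 = 0110010000 = 400
R = −(400) = -400 = 1001110000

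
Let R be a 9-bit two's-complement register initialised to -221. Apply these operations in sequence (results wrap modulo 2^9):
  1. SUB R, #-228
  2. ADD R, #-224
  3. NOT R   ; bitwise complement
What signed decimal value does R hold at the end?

216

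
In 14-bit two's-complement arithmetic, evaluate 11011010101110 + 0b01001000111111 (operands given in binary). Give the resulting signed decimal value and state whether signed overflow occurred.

11011010101110 = -2386 (signed)
0b01001000111111 → 01001000111111 = 4671 (signed)
  11011010101110
+ 01001000111111
= 00100011101101  (discard carry-out 1)
Result 00100011101101: MSB = 0 → value 2285.
Addends have opposite signs, so signed overflow cannot occur.

2285; no overflow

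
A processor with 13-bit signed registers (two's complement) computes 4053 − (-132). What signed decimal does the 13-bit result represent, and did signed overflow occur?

-4007; overflow

4053 → 0111111010101
-132 → 1111101111100
Subtract via negate-and-add: invert 1111101111100 + 1 = 0000010000100 (i.e. 132).
  0111111010101
+ 0000010000100
= 1000001011001
Result 1000001011001: MSB = 1 → 4185 − 8192 = -4007.
Both addends (after negating the subtrahend) are non-negative but the stored result is negative: signed overflow. The true value 4053 − (-132) = 4185 lies outside [-4096, 4095].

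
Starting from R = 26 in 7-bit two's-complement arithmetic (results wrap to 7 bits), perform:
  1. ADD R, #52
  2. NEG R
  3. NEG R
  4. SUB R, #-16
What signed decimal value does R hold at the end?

Start: R = 26 = 0011010.
R = 26 + 52 = 78; wraps to -50 = 1001110
R = −(-50) = 50 = 0110010
R = −(50) = -50 = 1001110
R = -50 − (-16) = -34 = 1011110

-34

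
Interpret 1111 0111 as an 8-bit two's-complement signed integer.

-9

MSB is 1, so the value is negative.
Invert: 00001000. Add 1: 00001001 = 9. So the value is −9.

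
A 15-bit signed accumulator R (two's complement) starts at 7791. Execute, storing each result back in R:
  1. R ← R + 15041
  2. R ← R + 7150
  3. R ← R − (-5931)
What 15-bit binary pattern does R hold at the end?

000110001001001

Start: R = 7791 = 001111001101111.
R = 7791 + 15041 = 22832; wraps to -9936 = 101100100110000
R = -9936 + 7150 = -2786 = 111010100011110
R = -2786 − (-5931) = 3145 = 000110001001001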